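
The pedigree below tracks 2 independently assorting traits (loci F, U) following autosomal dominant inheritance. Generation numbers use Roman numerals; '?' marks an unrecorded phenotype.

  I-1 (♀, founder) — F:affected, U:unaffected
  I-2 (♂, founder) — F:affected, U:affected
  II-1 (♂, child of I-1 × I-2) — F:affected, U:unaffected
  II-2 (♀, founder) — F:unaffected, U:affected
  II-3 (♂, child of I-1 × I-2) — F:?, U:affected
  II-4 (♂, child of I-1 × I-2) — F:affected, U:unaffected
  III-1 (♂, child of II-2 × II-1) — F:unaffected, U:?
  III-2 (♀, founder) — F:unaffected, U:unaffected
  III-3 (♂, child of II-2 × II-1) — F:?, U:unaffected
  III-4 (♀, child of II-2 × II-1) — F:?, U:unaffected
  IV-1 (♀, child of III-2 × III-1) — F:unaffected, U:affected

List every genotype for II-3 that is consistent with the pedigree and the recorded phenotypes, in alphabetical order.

F/I-1 aff ·: Ff|FF
F/I-2 aff ·: Ff|FF
F/II-1 aff I-1×I-2: Ff
F/II-2 un ·: ff
F/II-3 ? I-1×I-2: ff|Ff|FF
F/II-4 aff I-1×I-2: Ff|FF
F/III-1 un II-2×II-1: ff
F/III-2 un ·: ff
F/III-3 ? II-2×II-1: ff|Ff
F/III-4 ? II-2×II-1: ff|Ff
F/IV-1 un III-2×III-1: ff
⇒ F over [I-1,I-2,II-1,II-2,II-3,II-4,III-1,III-2,III-3,III-4,IV-1]: 56 consistent
U/I-1 un ·: uu
U/I-2 aff ·: Uu
U/II-1 un I-1×I-2: uu
U/II-2 aff ·: Uu
U/II-3 aff I-1×I-2: Uu
U/II-4 un I-1×I-2: uu
U/III-1 ? II-2×II-1: Uu
U/III-2 un ·: uu
U/III-3 un II-2×II-1: uu
U/III-4 un II-2×II-1: uu
U/IV-1 aff III-2×III-1: Uu
⇒ U over [I-1,I-2,II-1,II-2,II-3,II-4,III-1,III-2,III-3,III-4,IV-1]: 1 consistent

II-3 ∈ {FF Uu, Ff Uu, ff Uu}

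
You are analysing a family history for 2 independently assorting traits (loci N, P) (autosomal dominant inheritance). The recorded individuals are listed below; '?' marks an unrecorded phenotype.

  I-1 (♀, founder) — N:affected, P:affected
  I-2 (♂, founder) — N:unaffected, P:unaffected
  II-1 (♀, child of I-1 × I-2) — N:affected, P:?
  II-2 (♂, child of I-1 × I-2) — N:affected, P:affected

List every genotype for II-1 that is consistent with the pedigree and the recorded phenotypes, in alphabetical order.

II-1 ∈ {Nn Pp, Nn pp}

N/I-1 aff ·: Nn|NN
N/I-2 un ·: nn
N/II-1 aff I-1×I-2: Nn
N/II-2 aff I-1×I-2: Nn
⇒ N over [I-1,I-2,II-1,II-2]: 2 consistent
P/I-1 aff ·: Pp|PP
P/I-2 un ·: pp
P/II-1 ? I-1×I-2: pp|Pp
P/II-2 aff I-1×I-2: Pp
⇒ P over [I-1,I-2,II-1,II-2]: 3 consistent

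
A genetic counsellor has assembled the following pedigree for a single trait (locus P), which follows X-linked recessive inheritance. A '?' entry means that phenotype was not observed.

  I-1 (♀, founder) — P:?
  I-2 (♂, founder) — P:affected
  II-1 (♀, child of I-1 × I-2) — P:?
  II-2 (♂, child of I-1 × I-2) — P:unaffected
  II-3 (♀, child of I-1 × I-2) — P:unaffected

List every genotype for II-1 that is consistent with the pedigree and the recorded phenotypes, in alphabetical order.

II-1 ∈ {X^PX^p, X^pX^p}

P/I-1 ? ·: X^PX^P|X^PX^p
P/I-2 aff ·: X^pY
P/II-1 ? I-1×I-2: X^PX^p|X^pX^p
P/II-2 un I-1×I-2: X^PY
P/II-3 un I-1×I-2: X^PX^p
⇒ P over [I-1,I-2,II-1,II-2,II-3]: 3 consistent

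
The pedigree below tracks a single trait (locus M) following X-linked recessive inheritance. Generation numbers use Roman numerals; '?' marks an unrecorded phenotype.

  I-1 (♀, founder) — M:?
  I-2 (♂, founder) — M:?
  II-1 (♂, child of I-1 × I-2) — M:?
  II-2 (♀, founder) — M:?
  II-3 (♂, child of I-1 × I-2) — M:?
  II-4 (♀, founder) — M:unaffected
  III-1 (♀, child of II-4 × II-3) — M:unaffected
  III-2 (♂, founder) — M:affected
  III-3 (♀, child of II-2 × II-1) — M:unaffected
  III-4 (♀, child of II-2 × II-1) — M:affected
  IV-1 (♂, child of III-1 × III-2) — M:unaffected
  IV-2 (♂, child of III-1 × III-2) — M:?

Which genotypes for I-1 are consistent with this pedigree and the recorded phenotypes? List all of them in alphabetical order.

M/I-1 ? ·: X^MX^m|X^mX^m
M/I-2 ? ·: X^MY|X^mY
M/II-1 ? I-1×I-2: X^mY
M/II-2 ? ·: X^MX^m
M/II-3 ? I-1×I-2: X^MY|X^mY
M/II-4 un ·: X^MX^M|X^MX^m
M/III-1 un II-4×II-3: X^MX^M|X^MX^m
M/III-2 aff ·: X^mY
M/III-3 un II-2×II-1: X^MX^m
M/III-4 aff II-2×II-1: X^mX^m
M/IV-1 un III-1×III-2: X^MY
M/IV-2 ? III-1×III-2: X^MY|X^mY
⇒ M over [I-1,I-2,II-1,II-2,II-3,II-4,III-1,III-2,III-3,III-4,IV-1,IV-2]: 24 consistent

I-1 ∈ {X^MX^m, X^mX^m}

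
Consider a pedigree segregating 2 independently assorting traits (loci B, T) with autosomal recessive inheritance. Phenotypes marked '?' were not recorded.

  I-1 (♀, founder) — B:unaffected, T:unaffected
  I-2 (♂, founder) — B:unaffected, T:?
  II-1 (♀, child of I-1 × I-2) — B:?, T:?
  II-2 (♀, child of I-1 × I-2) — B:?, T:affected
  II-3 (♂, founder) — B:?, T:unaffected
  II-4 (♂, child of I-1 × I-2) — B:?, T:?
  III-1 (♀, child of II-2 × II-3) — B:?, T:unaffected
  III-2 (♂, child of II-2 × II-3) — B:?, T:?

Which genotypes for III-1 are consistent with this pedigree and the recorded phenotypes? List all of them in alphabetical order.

III-1 ∈ {BB Tt, Bb Tt, bb Tt}

B/I-1 un ·: BB|Bb
B/I-2 un ·: BB|Bb
B/II-1 ? I-1×I-2: BB|Bb|bb
B/II-2 ? I-1×I-2: BB|Bb|bb
B/II-3 ? ·: BB|Bb|bb
B/II-4 ? I-1×I-2: BB|Bb|bb
B/III-1 ? II-2×II-3: BB|Bb|bb
B/III-2 ? II-2×II-3: BB|Bb|bb
⇒ B over [I-1,I-2,II-1,II-2,II-3,II-4,III-1,III-2]: 451 consistent
T/I-1 un ·: Tt
T/I-2 ? ·: Tt|tt
T/II-1 ? I-1×I-2: TT|Tt|tt
T/II-2 aff I-1×I-2: tt
T/II-3 un ·: TT|Tt
T/II-4 ? I-1×I-2: TT|Tt|tt
T/III-1 un II-2×II-3: Tt
T/III-2 ? II-2×II-3: Tt|tt
⇒ T over [I-1,I-2,II-1,II-2,II-3,II-4,III-1,III-2]: 39 consistent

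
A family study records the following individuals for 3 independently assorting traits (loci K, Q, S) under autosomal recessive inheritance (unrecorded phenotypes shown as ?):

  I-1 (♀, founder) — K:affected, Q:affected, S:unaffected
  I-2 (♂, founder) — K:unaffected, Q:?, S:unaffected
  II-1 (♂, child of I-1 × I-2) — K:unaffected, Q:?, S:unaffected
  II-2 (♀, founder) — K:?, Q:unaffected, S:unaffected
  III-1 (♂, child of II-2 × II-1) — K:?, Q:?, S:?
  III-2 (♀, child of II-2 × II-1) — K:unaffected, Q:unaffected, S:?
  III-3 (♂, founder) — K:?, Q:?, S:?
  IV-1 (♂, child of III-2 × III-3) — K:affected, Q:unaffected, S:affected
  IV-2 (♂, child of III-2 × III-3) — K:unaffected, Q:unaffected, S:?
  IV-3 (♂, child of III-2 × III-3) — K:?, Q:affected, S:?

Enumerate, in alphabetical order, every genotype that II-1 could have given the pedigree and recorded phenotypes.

K/I-1 aff ·: kk
K/I-2 un ·: KK|Kk
K/II-1 un I-1×I-2: Kk
K/II-2 ? ·: KK|Kk|kk
K/III-1 ? II-2×II-1: KK|Kk|kk
K/III-2 un II-2×II-1: Kk
K/III-3 ? ·: Kk|kk
K/IV-1 aff III-2×III-3: kk
K/IV-2 un III-2×III-3: KK|Kk
K/IV-3 ? III-2×III-3: KK|Kk|kk
⇒ K over [I-1,I-2,II-1,II-2,III-1,III-2,III-3,IV-1,IV-2,IV-3]: 112 consistent
Q/I-1 aff ·: qq
Q/I-2 ? ·: QQ|Qq|qq
Q/II-1 ? I-1×I-2: Qq|qq
Q/II-2 un ·: QQ|Qq
Q/III-1 ? II-2×II-1: QQ|Qq|qq
Q/III-2 un II-2×II-1: Qq
Q/III-3 ? ·: Qq|qq
Q/IV-1 un III-2×III-3: QQ|Qq
Q/IV-2 un III-2×III-3: QQ|Qq
Q/IV-3 aff III-2×III-3: qq
⇒ Q over [I-1,I-2,II-1,II-2,III-1,III-2,III-3,IV-1,IV-2,IV-3]: 80 consistent
S/I-1 un ·: SS|Ss
S/I-2 un ·: SS|Ss
S/II-1 un I-1×I-2: SS|Ss
S/II-2 un ·: SS|Ss
S/III-1 ? II-2×II-1: SS|Ss|ss
S/III-2 ? II-2×II-1: Ss|ss
S/III-3 ? ·: Ss|ss
S/IV-1 aff III-2×III-3: ss
S/IV-2 ? III-2×III-3: SS|Ss|ss
S/IV-3 ? III-2×III-3: SS|Ss|ss
⇒ S over [I-1,I-2,II-1,II-2,III-1,III-2,III-3,IV-1,IV-2,IV-3]: 344 consistent

II-1 ∈ {Kk Qq SS, Kk Qq Ss, Kk qq SS, Kk qq Ss}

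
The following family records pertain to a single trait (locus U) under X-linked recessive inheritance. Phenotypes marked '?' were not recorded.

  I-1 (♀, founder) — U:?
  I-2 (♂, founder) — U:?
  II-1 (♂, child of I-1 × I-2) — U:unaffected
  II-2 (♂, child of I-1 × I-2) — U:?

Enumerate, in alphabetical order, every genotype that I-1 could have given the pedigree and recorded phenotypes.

U/I-1 ? ·: X^UX^U|X^UX^u
U/I-2 ? ·: X^UY|X^uY
U/II-1 un I-1×I-2: X^UY
U/II-2 ? I-1×I-2: X^UY|X^uY
⇒ U over [I-1,I-2,II-1,II-2]: 6 consistent

I-1 ∈ {X^UX^U, X^UX^u}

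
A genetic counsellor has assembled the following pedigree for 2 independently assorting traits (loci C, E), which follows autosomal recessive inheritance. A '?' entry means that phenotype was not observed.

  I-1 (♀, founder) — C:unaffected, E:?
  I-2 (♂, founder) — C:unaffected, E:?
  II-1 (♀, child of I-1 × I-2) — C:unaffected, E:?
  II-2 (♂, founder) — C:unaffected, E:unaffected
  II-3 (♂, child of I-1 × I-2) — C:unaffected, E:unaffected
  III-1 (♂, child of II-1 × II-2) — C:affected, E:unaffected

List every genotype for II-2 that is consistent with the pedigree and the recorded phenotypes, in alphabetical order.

C/I-1 un ·: CC|Cc
C/I-2 un ·: CC|Cc
C/II-1 un I-1×I-2: Cc
C/II-2 un ·: Cc
C/II-3 un I-1×I-2: CC|Cc
C/III-1 aff II-1×II-2: cc
⇒ C over [I-1,I-2,II-1,II-2,II-3,III-1]: 6 consistent
E/I-1 ? ·: EE|Ee|ee
E/I-2 ? ·: EE|Ee|ee
E/II-1 ? I-1×I-2: EE|Ee|ee
E/II-2 un ·: EE|Ee
E/II-3 un I-1×I-2: EE|Ee
E/III-1 un II-1×II-2: EE|Ee
⇒ E over [I-1,I-2,II-1,II-2,II-3,III-1]: 69 consistent

II-2 ∈ {Cc EE, Cc Ee}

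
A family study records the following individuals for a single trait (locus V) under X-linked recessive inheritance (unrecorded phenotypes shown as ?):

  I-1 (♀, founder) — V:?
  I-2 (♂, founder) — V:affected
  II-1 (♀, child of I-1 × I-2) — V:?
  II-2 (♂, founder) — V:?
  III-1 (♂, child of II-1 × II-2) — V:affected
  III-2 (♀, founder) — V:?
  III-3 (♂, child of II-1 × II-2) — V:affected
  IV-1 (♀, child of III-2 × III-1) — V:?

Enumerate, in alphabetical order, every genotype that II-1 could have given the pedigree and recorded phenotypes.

II-1 ∈ {X^VX^v, X^vX^v}

V/I-1 ? ·: X^VX^V|X^VX^v|X^vX^v
V/I-2 aff ·: X^vY
V/II-1 ? I-1×I-2: X^VX^v|X^vX^v
V/II-2 ? ·: X^VY|X^vY
V/III-1 aff II-1×II-2: X^vY
V/III-2 ? ·: X^VX^V|X^VX^v|X^vX^v
V/III-3 aff II-1×II-2: X^vY
V/IV-1 ? III-2×III-1: X^VX^v|X^vX^v
⇒ V over [I-1,I-2,II-1,II-2,III-1,III-2,III-3,IV-1]: 32 consistent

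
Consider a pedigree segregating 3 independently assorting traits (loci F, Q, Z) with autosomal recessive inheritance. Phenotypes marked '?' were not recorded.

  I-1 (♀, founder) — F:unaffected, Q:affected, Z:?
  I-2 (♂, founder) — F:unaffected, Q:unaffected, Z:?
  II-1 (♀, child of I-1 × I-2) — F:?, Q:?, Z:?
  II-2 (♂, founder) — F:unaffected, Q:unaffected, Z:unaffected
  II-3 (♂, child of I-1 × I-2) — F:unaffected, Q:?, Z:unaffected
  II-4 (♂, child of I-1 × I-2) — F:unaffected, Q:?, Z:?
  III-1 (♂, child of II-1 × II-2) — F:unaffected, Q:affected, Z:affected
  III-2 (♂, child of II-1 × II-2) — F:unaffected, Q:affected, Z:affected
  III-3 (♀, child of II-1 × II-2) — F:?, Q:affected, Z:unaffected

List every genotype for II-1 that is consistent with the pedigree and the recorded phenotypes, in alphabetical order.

II-1 ∈ {FF Qq Zz, FF Qq zz, FF qq Zz, FF qq zz, Ff Qq Zz, Ff Qq zz, Ff qq Zz, Ff qq zz, ff Qq Zz, ff Qq zz, ff qq Zz, ff qq zz}

F/I-1 un ·: FF|Ff
F/I-2 un ·: FF|Ff
F/II-1 ? I-1×I-2: FF|Ff|ff
F/II-2 un ·: FF|Ff
F/II-3 un I-1×I-2: FF|Ff
F/II-4 un I-1×I-2: FF|Ff
F/III-1 un II-1×II-2: FF|Ff
F/III-2 un II-1×II-2: FF|Ff
F/III-3 ? II-1×II-2: FF|Ff|ff
⇒ F over [I-1,I-2,II-1,II-2,II-3,II-4,III-1,III-2,III-3]: 369 consistent
Q/I-1 aff ·: qq
Q/I-2 un ·: QQ|Qq
Q/II-1 ? I-1×I-2: Qq|qq
Q/II-2 un ·: Qq
Q/II-3 ? I-1×I-2: Qq|qq
Q/II-4 ? I-1×I-2: Qq|qq
Q/III-1 aff II-1×II-2: qq
Q/III-2 aff II-1×II-2: qq
Q/III-3 aff II-1×II-2: qq
⇒ Q over [I-1,I-2,II-1,II-2,II-3,II-4,III-1,III-2,III-3]: 9 consistent
Z/I-1 ? ·: ZZ|Zz|zz
Z/I-2 ? ·: ZZ|Zz|zz
Z/II-1 ? I-1×I-2: Zz|zz
Z/II-2 un ·: Zz
Z/II-3 un I-1×I-2: ZZ|Zz
Z/II-4 ? I-1×I-2: ZZ|Zz|zz
Z/III-1 aff II-1×II-2: zz
Z/III-2 aff II-1×II-2: zz
Z/III-3 un II-1×II-2: ZZ|Zz
⇒ Z over [I-1,I-2,II-1,II-2,II-3,II-4,III-1,III-2,III-3]: 50 consistent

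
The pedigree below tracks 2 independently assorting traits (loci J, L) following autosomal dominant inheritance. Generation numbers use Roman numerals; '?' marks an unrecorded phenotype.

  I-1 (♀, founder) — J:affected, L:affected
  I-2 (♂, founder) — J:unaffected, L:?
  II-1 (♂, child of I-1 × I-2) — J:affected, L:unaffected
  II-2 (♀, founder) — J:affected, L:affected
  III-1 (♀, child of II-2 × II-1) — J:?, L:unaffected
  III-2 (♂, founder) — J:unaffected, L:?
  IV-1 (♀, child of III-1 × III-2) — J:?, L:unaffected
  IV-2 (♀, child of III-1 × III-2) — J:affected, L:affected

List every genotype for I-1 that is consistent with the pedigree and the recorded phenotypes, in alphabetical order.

I-1 ∈ {JJ Ll, Jj Ll}

J/I-1 aff ·: Jj|JJ
J/I-2 un ·: jj
J/II-1 aff I-1×I-2: Jj
J/II-2 aff ·: Jj|JJ
J/III-1 ? II-2×II-1: Jj|JJ
J/III-2 un ·: jj
J/IV-1 ? III-1×III-2: jj|Jj
J/IV-2 aff III-1×III-2: Jj
⇒ J over [I-1,I-2,II-1,II-2,III-1,III-2,IV-1,IV-2]: 12 consistent
L/I-1 aff ·: Ll
L/I-2 ? ·: ll|Ll
L/II-1 un I-1×I-2: ll
L/II-2 aff ·: Ll
L/III-1 un II-2×II-1: ll
L/III-2 ? ·: Ll
L/IV-1 un III-1×III-2: ll
L/IV-2 aff III-1×III-2: Ll
⇒ L over [I-1,I-2,II-1,II-2,III-1,III-2,IV-1,IV-2]: 2 consistent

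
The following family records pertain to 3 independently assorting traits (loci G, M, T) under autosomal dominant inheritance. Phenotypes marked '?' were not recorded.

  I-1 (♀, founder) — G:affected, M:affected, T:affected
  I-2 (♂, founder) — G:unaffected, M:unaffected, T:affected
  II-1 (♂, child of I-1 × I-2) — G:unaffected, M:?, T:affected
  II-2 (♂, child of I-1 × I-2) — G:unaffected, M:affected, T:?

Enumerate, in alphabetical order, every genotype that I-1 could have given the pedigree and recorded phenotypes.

I-1 ∈ {Gg MM TT, Gg MM Tt, Gg Mm TT, Gg Mm Tt}

G/I-1 aff ·: Gg
G/I-2 un ·: gg
G/II-1 un I-1×I-2: gg
G/II-2 un I-1×I-2: gg
⇒ G over [I-1,I-2,II-1,II-2]: 1 consistent
M/I-1 aff ·: Mm|MM
M/I-2 un ·: mm
M/II-1 ? I-1×I-2: mm|Mm
M/II-2 aff I-1×I-2: Mm
⇒ M over [I-1,I-2,II-1,II-2]: 3 consistent
T/I-1 aff ·: Tt|TT
T/I-2 aff ·: Tt|TT
T/II-1 aff I-1×I-2: Tt|TT
T/II-2 ? I-1×I-2: tt|Tt|TT
⇒ T over [I-1,I-2,II-1,II-2]: 15 consistent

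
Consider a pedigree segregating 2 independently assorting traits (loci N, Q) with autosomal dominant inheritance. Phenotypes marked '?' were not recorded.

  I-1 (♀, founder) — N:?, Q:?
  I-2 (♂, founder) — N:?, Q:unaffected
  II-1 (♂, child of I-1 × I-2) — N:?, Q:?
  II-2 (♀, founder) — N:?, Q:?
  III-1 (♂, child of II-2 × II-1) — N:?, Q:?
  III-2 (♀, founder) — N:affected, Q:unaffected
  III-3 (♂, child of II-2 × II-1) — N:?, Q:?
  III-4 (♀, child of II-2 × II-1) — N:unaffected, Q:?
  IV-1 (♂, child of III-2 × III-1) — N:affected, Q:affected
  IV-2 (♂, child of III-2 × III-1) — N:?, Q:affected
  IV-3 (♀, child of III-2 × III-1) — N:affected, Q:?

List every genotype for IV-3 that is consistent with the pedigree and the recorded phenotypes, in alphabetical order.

IV-3 ∈ {NN Qq, NN qq, Nn Qq, Nn qq}

N/I-1 ? ·: nn|Nn|NN
N/I-2 ? ·: nn|Nn|NN
N/II-1 ? I-1×I-2: nn|Nn
N/II-2 ? ·: nn|Nn
N/III-1 ? II-2×II-1: nn|Nn|NN
N/III-2 aff ·: Nn|NN
N/III-3 ? II-2×II-1: nn|Nn|NN
N/III-4 un II-2×II-1: nn
N/IV-1 aff III-2×III-1: Nn|NN
N/IV-2 ? III-2×III-1: nn|Nn|NN
N/IV-3 aff III-2×III-1: Nn|NN
⇒ N over [I-1,I-2,II-1,II-2,III-1,III-2,III-3,III-4,IV-1,IV-2,IV-3]: 1190 consistent
Q/I-1 ? ·: qq|Qq|QQ
Q/I-2 un ·: qq
Q/II-1 ? I-1×I-2: qq|Qq
Q/II-2 ? ·: qq|Qq|QQ
Q/III-1 ? II-2×II-1: Qq|QQ
Q/III-2 un ·: qq
Q/III-3 ? II-2×II-1: qq|Qq|QQ
Q/III-4 ? II-2×II-1: qq|Qq|QQ
Q/IV-1 aff III-2×III-1: Qq
Q/IV-2 aff III-2×III-1: Qq
Q/IV-3 ? III-2×III-1: qq|Qq
⇒ Q over [I-1,I-2,II-1,II-2,III-1,III-2,III-3,III-4,IV-1,IV-2,IV-3]: 114 consistent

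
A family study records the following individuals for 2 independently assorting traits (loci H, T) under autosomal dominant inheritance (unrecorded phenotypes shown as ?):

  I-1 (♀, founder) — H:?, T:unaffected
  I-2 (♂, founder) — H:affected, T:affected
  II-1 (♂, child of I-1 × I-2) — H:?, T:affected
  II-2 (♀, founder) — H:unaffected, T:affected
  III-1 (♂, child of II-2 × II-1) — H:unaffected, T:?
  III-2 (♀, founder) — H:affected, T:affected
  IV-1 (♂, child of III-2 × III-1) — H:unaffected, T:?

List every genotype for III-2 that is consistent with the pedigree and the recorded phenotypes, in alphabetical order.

H/I-1 ? ·: hh|Hh|HH
H/I-2 aff ·: Hh|HH
H/II-1 ? I-1×I-2: hh|Hh
H/II-2 un ·: hh
H/III-1 un II-2×II-1: hh
H/III-2 aff ·: Hh
H/IV-1 un III-2×III-1: hh
⇒ H over [I-1,I-2,II-1,II-2,III-1,III-2,IV-1]: 7 consistent
T/I-1 un ·: tt
T/I-2 aff ·: Tt|TT
T/II-1 aff I-1×I-2: Tt
T/II-2 aff ·: Tt|TT
T/III-1 ? II-2×II-1: tt|Tt|TT
T/III-2 aff ·: Tt|TT
T/IV-1 ? III-2×III-1: tt|Tt|TT
⇒ T over [I-1,I-2,II-1,II-2,III-1,III-2,IV-1]: 38 consistent

III-2 ∈ {Hh TT, Hh Tt}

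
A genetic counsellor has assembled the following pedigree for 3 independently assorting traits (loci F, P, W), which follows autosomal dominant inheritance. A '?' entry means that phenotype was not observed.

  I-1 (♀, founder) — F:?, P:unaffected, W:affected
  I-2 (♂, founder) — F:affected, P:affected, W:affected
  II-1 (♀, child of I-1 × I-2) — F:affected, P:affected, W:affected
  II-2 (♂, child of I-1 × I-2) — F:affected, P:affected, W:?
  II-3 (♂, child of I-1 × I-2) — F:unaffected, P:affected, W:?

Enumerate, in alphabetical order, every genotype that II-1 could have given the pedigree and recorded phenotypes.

II-1 ∈ {FF Pp WW, FF Pp Ww, Ff Pp WW, Ff Pp Ww}

F/I-1 ? ·: ff|Ff
F/I-2 aff ·: Ff
F/II-1 aff I-1×I-2: Ff|FF
F/II-2 aff I-1×I-2: Ff|FF
F/II-3 un I-1×I-2: ff
⇒ F over [I-1,I-2,II-1,II-2,II-3]: 5 consistent
P/I-1 un ·: pp
P/I-2 aff ·: Pp|PP
P/II-1 aff I-1×I-2: Pp
P/II-2 aff I-1×I-2: Pp
P/II-3 aff I-1×I-2: Pp
⇒ P over [I-1,I-2,II-1,II-2,II-3]: 2 consistent
W/I-1 aff ·: Ww|WW
W/I-2 aff ·: Ww|WW
W/II-1 aff I-1×I-2: Ww|WW
W/II-2 ? I-1×I-2: ww|Ww|WW
W/II-3 ? I-1×I-2: ww|Ww|WW
⇒ W over [I-1,I-2,II-1,II-2,II-3]: 35 consistent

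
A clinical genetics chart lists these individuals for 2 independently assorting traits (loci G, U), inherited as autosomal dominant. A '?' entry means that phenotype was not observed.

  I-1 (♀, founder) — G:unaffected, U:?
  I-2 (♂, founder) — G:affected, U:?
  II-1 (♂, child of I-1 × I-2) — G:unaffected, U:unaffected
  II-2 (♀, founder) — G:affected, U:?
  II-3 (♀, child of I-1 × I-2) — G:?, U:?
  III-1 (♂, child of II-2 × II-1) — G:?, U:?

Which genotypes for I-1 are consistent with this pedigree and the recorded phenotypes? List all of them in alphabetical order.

I-1 ∈ {gg Uu, gg uu}

G/I-1 un ·: gg
G/I-2 aff ·: Gg
G/II-1 un I-1×I-2: gg
G/II-2 aff ·: Gg|GG
G/II-3 ? I-1×I-2: gg|Gg
G/III-1 ? II-2×II-1: gg|Gg
⇒ G over [I-1,I-2,II-1,II-2,II-3,III-1]: 6 consistent
U/I-1 ? ·: uu|Uu
U/I-2 ? ·: uu|Uu
U/II-1 un I-1×I-2: uu
U/II-2 ? ·: uu|Uu|UU
U/II-3 ? I-1×I-2: uu|Uu|UU
U/III-1 ? II-2×II-1: uu|Uu
⇒ U over [I-1,I-2,II-1,II-2,II-3,III-1]: 32 consistent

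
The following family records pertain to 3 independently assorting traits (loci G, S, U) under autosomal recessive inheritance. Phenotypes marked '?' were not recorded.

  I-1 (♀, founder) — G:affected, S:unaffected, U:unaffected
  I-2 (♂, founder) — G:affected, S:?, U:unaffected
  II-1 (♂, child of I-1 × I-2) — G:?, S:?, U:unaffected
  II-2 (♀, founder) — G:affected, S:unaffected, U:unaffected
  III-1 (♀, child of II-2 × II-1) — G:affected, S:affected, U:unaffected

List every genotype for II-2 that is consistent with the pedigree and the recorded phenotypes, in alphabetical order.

II-2 ∈ {gg Ss UU, gg Ss Uu}

G/I-1 aff ·: gg
G/I-2 aff ·: gg
G/II-1 ? I-1×I-2: gg
G/II-2 aff ·: gg
G/III-1 aff II-2×II-1: gg
⇒ G over [I-1,I-2,II-1,II-2,III-1]: 1 consistent
S/I-1 un ·: SS|Ss
S/I-2 ? ·: SS|Ss|ss
S/II-1 ? I-1×I-2: Ss|ss
S/II-2 un ·: Ss
S/III-1 aff II-2×II-1: ss
⇒ S over [I-1,I-2,II-1,II-2,III-1]: 7 consistent
U/I-1 un ·: UU|Uu
U/I-2 un ·: UU|Uu
U/II-1 un I-1×I-2: UU|Uu
U/II-2 un ·: UU|Uu
U/III-1 un II-2×II-1: UU|Uu
⇒ U over [I-1,I-2,II-1,II-2,III-1]: 24 consistent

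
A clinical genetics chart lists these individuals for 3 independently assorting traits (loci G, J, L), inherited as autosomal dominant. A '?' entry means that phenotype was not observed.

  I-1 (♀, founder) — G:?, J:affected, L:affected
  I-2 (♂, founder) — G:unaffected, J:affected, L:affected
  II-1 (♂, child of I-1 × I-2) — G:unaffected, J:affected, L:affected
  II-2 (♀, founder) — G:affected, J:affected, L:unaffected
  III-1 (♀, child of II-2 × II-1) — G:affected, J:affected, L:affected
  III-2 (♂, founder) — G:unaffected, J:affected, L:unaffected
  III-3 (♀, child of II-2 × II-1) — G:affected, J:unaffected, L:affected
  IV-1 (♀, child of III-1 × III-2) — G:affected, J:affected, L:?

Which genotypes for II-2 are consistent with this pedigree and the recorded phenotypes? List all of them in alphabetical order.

G/I-1 ? ·: gg|Gg
G/I-2 un ·: gg
G/II-1 un I-1×I-2: gg
G/II-2 aff ·: Gg|GG
G/III-1 aff II-2×II-1: Gg
G/III-2 un ·: gg
G/III-3 aff II-2×II-1: Gg
G/IV-1 aff III-1×III-2: Gg
⇒ G over [I-1,I-2,II-1,II-2,III-1,III-2,III-3,IV-1]: 4 consistent
J/I-1 aff ·: Jj|JJ
J/I-2 aff ·: Jj|JJ
J/II-1 aff I-1×I-2: Jj
J/II-2 aff ·: Jj
J/III-1 aff II-2×II-1: Jj|JJ
J/III-2 aff ·: Jj|JJ
J/III-3 un II-2×II-1: jj
J/IV-1 aff III-1×III-2: Jj|JJ
⇒ J over [I-1,I-2,II-1,II-2,III-1,III-2,III-3,IV-1]: 21 consistent
L/I-1 aff ·: Ll|LL
L/I-2 aff ·: Ll|LL
L/II-1 aff I-1×I-2: Ll|LL
L/II-2 un ·: ll
L/III-1 aff II-2×II-1: Ll
L/III-2 un ·: ll
L/III-3 aff II-2×II-1: Ll
L/IV-1 ? III-1×III-2: ll|Ll
⇒ L over [I-1,I-2,II-1,II-2,III-1,III-2,III-3,IV-1]: 14 consistent

II-2 ∈ {GG Jj ll, Gg Jj ll}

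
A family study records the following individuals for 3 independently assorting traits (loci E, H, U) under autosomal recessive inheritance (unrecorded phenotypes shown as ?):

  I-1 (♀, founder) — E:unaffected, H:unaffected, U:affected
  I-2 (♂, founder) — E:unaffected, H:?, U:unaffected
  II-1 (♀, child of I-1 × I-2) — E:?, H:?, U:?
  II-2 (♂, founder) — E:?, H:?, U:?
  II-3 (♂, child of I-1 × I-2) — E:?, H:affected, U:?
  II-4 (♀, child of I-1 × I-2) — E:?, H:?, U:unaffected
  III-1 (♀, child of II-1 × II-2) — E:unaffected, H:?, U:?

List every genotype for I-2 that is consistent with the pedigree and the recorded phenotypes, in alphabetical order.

E/I-1 un ·: EE|Ee
E/I-2 un ·: EE|Ee
E/II-1 ? I-1×I-2: EE|Ee|ee
E/II-2 ? ·: EE|Ee|ee
E/II-3 ? I-1×I-2: EE|Ee|ee
E/II-4 ? I-1×I-2: EE|Ee|ee
E/III-1 un II-1×II-2: EE|Ee
⇒ E over [I-1,I-2,II-1,II-2,II-3,II-4,III-1]: 175 consistent
H/I-1 un ·: Hh
H/I-2 ? ·: Hh|hh
H/II-1 ? I-1×I-2: HH|Hh|hh
H/II-2 ? ·: HH|Hh|hh
H/II-3 aff I-1×I-2: hh
H/II-4 ? I-1×I-2: HH|Hh|hh
H/III-1 ? II-1×II-2: HH|Hh|hh
⇒ H over [I-1,I-2,II-1,II-2,II-3,II-4,III-1]: 67 consistent
U/I-1 aff ·: uu
U/I-2 un ·: UU|Uu
U/II-1 ? I-1×I-2: Uu|uu
U/II-2 ? ·: UU|Uu|uu
U/II-3 ? I-1×I-2: Uu|uu
U/II-4 un I-1×I-2: Uu
U/III-1 ? II-1×II-2: UU|Uu|uu
⇒ U over [I-1,I-2,II-1,II-2,II-3,II-4,III-1]: 29 consistent

I-2 ∈ {EE Hh UU, EE Hh Uu, EE hh UU, EE hh Uu, Ee Hh UU, Ee Hh Uu, Ee hh UU, Ee hh Uu}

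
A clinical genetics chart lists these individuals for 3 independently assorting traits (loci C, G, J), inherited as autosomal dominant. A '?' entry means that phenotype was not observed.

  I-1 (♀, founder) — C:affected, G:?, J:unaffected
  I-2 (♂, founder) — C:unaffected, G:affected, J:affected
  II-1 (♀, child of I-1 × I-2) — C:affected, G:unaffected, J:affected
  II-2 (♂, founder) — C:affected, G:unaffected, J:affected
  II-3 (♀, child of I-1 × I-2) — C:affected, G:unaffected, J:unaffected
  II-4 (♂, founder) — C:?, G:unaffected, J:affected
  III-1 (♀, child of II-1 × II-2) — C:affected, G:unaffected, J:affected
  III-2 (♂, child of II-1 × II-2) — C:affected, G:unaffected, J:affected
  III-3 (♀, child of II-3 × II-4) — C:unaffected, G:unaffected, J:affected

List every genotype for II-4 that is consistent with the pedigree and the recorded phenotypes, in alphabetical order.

C/I-1 aff ·: Cc|CC
C/I-2 un ·: cc
C/II-1 aff I-1×I-2: Cc
C/II-2 aff ·: Cc|CC
C/II-3 aff I-1×I-2: Cc
C/II-4 ? ·: cc|Cc
C/III-1 aff II-1×II-2: Cc|CC
C/III-2 aff II-1×II-2: Cc|CC
C/III-3 un II-3×II-4: cc
⇒ C over [I-1,I-2,II-1,II-2,II-3,II-4,III-1,III-2,III-3]: 32 consistent
G/I-1 ? ·: gg|Gg
G/I-2 aff ·: Gg
G/II-1 un I-1×I-2: gg
G/II-2 un ·: gg
G/II-3 un I-1×I-2: gg
G/II-4 un ·: gg
G/III-1 un II-1×II-2: gg
G/III-2 un II-1×II-2: gg
G/III-3 un II-3×II-4: gg
⇒ G over [I-1,I-2,II-1,II-2,II-3,II-4,III-1,III-2,III-3]: 2 consistent
J/I-1 un ·: jj
J/I-2 aff ·: Jj
J/II-1 aff I-1×I-2: Jj
J/II-2 aff ·: Jj|JJ
J/II-3 un I-1×I-2: jj
J/II-4 aff ·: Jj|JJ
J/III-1 aff II-1×II-2: Jj|JJ
J/III-2 aff II-1×II-2: Jj|JJ
J/III-3 aff II-3×II-4: Jj
⇒ J over [I-1,I-2,II-1,II-2,II-3,II-4,III-1,III-2,III-3]: 16 consistent

II-4 ∈ {Cc gg JJ, Cc gg Jj, cc gg JJ, cc gg Jj}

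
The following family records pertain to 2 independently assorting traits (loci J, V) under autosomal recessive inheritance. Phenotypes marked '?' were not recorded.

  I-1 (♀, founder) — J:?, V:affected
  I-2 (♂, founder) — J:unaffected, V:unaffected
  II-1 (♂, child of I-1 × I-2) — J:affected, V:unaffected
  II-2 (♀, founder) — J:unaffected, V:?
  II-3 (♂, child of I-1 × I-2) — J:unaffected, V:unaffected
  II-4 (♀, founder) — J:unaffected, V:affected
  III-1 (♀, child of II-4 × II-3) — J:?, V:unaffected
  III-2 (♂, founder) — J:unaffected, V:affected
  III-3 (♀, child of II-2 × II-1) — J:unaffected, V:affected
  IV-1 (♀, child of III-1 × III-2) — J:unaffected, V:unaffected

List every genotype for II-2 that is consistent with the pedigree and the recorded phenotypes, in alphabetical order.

J/I-1 ? ·: Jj|jj
J/I-2 un ·: Jj
J/II-1 aff I-1×I-2: jj
J/II-2 un ·: JJ|Jj
J/II-3 un I-1×I-2: JJ|Jj
J/II-4 un ·: JJ|Jj
J/III-1 ? II-4×II-3: JJ|Jj|jj
J/III-2 un ·: JJ|Jj
J/III-3 un II-2×II-1: Jj
J/IV-1 un III-1×III-2: JJ|Jj
⇒ J over [I-1,I-2,II-1,II-2,II-3,II-4,III-1,III-2,III-3,IV-1]: 84 consistent
V/I-1 aff ·: vv
V/I-2 un ·: VV|Vv
V/II-1 un I-1×I-2: Vv
V/II-2 ? ·: Vv|vv
V/II-3 un I-1×I-2: Vv
V/II-4 aff ·: vv
V/III-1 un II-4×II-3: Vv
V/III-2 aff ·: vv
V/III-3 aff II-2×II-1: vv
V/IV-1 un III-1×III-2: Vv
⇒ V over [I-1,I-2,II-1,II-2,II-3,II-4,III-1,III-2,III-3,IV-1]: 4 consistent

II-2 ∈ {JJ Vv, JJ vv, Jj Vv, Jj vv}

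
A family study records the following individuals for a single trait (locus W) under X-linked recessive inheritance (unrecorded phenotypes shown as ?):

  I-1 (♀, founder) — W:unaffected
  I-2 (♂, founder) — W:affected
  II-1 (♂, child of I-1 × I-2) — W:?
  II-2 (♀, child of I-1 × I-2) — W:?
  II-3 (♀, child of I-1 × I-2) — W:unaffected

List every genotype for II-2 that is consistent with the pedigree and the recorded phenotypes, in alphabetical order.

W/I-1 un ·: X^WX^W|X^WX^w
W/I-2 aff ·: X^wY
W/II-1 ? I-1×I-2: X^WY|X^wY
W/II-2 ? I-1×I-2: X^WX^w|X^wX^w
W/II-3 un I-1×I-2: X^WX^w
⇒ W over [I-1,I-2,II-1,II-2,II-3]: 5 consistent

II-2 ∈ {X^WX^w, X^wX^w}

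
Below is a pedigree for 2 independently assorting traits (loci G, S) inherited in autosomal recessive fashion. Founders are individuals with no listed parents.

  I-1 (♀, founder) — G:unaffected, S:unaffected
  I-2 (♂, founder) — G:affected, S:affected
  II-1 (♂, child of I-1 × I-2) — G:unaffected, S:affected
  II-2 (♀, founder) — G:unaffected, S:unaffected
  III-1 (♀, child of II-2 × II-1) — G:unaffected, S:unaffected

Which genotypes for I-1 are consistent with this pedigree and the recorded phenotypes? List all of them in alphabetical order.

I-1 ∈ {GG Ss, Gg Ss}

G/I-1 un ·: GG|Gg
G/I-2 aff ·: gg
G/II-1 un I-1×I-2: Gg
G/II-2 un ·: GG|Gg
G/III-1 un II-2×II-1: GG|Gg
⇒ G over [I-1,I-2,II-1,II-2,III-1]: 8 consistent
S/I-1 un ·: Ss
S/I-2 aff ·: ss
S/II-1 aff I-1×I-2: ss
S/II-2 un ·: SS|Ss
S/III-1 un II-2×II-1: Ss
⇒ S over [I-1,I-2,II-1,II-2,III-1]: 2 consistent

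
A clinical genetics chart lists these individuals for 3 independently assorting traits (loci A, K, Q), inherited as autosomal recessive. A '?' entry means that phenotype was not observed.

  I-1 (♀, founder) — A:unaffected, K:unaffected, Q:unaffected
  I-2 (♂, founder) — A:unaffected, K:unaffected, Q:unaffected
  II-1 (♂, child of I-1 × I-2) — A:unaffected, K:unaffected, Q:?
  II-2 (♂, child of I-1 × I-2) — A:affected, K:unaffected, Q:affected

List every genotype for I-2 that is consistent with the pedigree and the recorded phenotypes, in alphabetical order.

A/I-1 un ·: Aa
A/I-2 un ·: Aa
A/II-1 un I-1×I-2: AA|Aa
A/II-2 aff I-1×I-2: aa
⇒ A over [I-1,I-2,II-1,II-2]: 2 consistent
K/I-1 un ·: KK|Kk
K/I-2 un ·: KK|Kk
K/II-1 un I-1×I-2: KK|Kk
K/II-2 un I-1×I-2: KK|Kk
⇒ K over [I-1,I-2,II-1,II-2]: 13 consistent
Q/I-1 un ·: Qq
Q/I-2 un ·: Qq
Q/II-1 ? I-1×I-2: QQ|Qq|qq
Q/II-2 aff I-1×I-2: qq
⇒ Q over [I-1,I-2,II-1,II-2]: 3 consistent

I-2 ∈ {Aa KK Qq, Aa Kk Qq}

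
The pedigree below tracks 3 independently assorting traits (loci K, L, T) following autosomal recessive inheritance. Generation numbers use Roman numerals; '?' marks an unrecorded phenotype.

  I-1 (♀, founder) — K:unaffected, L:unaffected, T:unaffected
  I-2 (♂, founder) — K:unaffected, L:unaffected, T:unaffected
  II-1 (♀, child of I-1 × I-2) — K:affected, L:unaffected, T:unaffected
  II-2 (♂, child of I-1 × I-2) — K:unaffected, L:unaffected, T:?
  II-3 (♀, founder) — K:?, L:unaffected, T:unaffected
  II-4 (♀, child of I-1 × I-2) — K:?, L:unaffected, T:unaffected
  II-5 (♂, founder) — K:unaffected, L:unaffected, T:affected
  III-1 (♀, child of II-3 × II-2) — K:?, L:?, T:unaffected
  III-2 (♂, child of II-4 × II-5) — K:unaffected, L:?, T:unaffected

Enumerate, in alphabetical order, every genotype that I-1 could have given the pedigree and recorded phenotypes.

I-1 ∈ {Kk LL TT, Kk LL Tt, Kk Ll TT, Kk Ll Tt}

K/I-1 un ·: Kk
K/I-2 un ·: Kk
K/II-1 aff I-1×I-2: kk
K/II-2 un I-1×I-2: KK|Kk
K/II-3 ? ·: KK|Kk|kk
K/II-4 ? I-1×I-2: KK|Kk|kk
K/II-5 un ·: KK|Kk
K/III-1 ? II-3×II-2: KK|Kk|kk
K/III-2 un II-4×II-5: KK|Kk
⇒ K over [I-1,I-2,II-1,II-2,II-3,II-4,II-5,III-1,III-2]: 99 consistent
L/I-1 un ·: LL|Ll
L/I-2 un ·: LL|Ll
L/II-1 un I-1×I-2: LL|Ll
L/II-2 un I-1×I-2: LL|Ll
L/II-3 un ·: LL|Ll
L/II-4 un I-1×I-2: LL|Ll
L/II-5 un ·: LL|Ll
L/III-1 ? II-3×II-2: LL|Ll|ll
L/III-2 ? II-4×II-5: LL|Ll|ll
⇒ L over [I-1,I-2,II-1,II-2,II-3,II-4,II-5,III-1,III-2]: 393 consistent
T/I-1 un ·: TT|Tt
T/I-2 un ·: TT|Tt
T/II-1 un I-1×I-2: TT|Tt
T/II-2 ? I-1×I-2: TT|Tt|tt
T/II-3 un ·: TT|Tt
T/II-4 un I-1×I-2: TT|Tt
T/II-5 aff ·: tt
T/III-1 un II-3×II-2: TT|Tt
T/III-2 un II-4×II-5: Tt
⇒ T over [I-1,I-2,II-1,II-2,II-3,II-4,II-5,III-1,III-2]: 95 consistent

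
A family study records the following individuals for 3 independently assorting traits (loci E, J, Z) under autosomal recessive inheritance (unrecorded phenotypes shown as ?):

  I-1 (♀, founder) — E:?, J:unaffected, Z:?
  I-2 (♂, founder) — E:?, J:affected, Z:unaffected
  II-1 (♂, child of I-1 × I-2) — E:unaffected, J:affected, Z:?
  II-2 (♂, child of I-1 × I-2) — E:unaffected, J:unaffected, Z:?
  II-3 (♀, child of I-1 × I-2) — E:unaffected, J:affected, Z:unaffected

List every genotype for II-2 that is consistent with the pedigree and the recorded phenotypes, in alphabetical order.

E/I-1 ? ·: EE|Ee|ee
E/I-2 ? ·: EE|Ee|ee
E/II-1 un I-1×I-2: EE|Ee
E/II-2 un I-1×I-2: EE|Ee
E/II-3 un I-1×I-2: EE|Ee
⇒ E over [I-1,I-2,II-1,II-2,II-3]: 29 consistent
J/I-1 un ·: Jj
J/I-2 aff ·: jj
J/II-1 aff I-1×I-2: jj
J/II-2 un I-1×I-2: Jj
J/II-3 aff I-1×I-2: jj
⇒ J over [I-1,I-2,II-1,II-2,II-3]: 1 consistent
Z/I-1 ? ·: ZZ|Zz|zz
Z/I-2 un ·: ZZ|Zz
Z/II-1 ? I-1×I-2: ZZ|Zz|zz
Z/II-2 ? I-1×I-2: ZZ|Zz|zz
Z/II-3 un I-1×I-2: ZZ|Zz
⇒ Z over [I-1,I-2,II-1,II-2,II-3]: 40 consistent

II-2 ∈ {EE Jj ZZ, EE Jj Zz, EE Jj zz, Ee Jj ZZ, Ee Jj Zz, Ee Jj zz}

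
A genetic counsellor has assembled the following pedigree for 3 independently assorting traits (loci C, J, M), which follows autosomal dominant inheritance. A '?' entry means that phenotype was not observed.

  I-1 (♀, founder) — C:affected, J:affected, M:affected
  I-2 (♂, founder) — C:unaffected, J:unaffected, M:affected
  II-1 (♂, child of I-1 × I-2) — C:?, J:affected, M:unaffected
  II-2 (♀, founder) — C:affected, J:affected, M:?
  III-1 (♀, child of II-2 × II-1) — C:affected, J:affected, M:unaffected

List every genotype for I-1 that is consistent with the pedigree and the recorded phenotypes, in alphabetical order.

C/I-1 aff ·: Cc|CC
C/I-2 un ·: cc
C/II-1 ? I-1×I-2: cc|Cc
C/II-2 aff ·: Cc|CC
C/III-1 aff II-2×II-1: Cc|CC
⇒ C over [I-1,I-2,II-1,II-2,III-1]: 10 consistent
J/I-1 aff ·: Jj|JJ
J/I-2 un ·: jj
J/II-1 aff I-1×I-2: Jj
J/II-2 aff ·: Jj|JJ
J/III-1 aff II-2×II-1: Jj|JJ
⇒ J over [I-1,I-2,II-1,II-2,III-1]: 8 consistent
M/I-1 aff ·: Mm
M/I-2 aff ·: Mm
M/II-1 un I-1×I-2: mm
M/II-2 ? ·: mm|Mm
M/III-1 un II-2×II-1: mm
⇒ M over [I-1,I-2,II-1,II-2,III-1]: 2 consistent

I-1 ∈ {CC JJ Mm, CC Jj Mm, Cc JJ Mm, Cc Jj Mm}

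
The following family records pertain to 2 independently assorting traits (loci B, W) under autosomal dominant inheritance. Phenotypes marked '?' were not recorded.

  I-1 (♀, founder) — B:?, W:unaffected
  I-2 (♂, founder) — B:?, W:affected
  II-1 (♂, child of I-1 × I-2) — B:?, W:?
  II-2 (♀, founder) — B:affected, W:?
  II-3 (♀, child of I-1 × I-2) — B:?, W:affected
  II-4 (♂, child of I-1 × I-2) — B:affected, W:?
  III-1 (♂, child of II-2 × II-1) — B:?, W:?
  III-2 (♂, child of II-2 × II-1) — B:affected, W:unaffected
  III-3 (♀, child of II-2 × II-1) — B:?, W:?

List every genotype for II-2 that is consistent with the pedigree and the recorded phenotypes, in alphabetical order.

II-2 ∈ {BB Ww, BB ww, Bb Ww, Bb ww}

B/I-1 ? ·: bb|Bb|BB
B/I-2 ? ·: bb|Bb|BB
B/II-1 ? I-1×I-2: bb|Bb|BB
B/II-2 aff ·: Bb|BB
B/II-3 ? I-1×I-2: bb|Bb|BB
B/II-4 aff I-1×I-2: Bb|BB
B/III-1 ? II-2×II-1: bb|Bb|BB
B/III-2 aff II-2×II-1: Bb|BB
B/III-3 ? II-2×II-1: bb|Bb|BB
⇒ B over [I-1,I-2,II-1,II-2,II-3,II-4,III-1,III-2,III-3]: 705 consistent
W/I-1 un ·: ww
W/I-2 aff ·: Ww|WW
W/II-1 ? I-1×I-2: ww|Ww
W/II-2 ? ·: ww|Ww
W/II-3 aff I-1×I-2: Ww
W/II-4 ? I-1×I-2: ww|Ww
W/III-1 ? II-2×II-1: ww|Ww|WW
W/III-2 un II-2×II-1: ww
W/III-3 ? II-2×II-1: ww|Ww|WW
⇒ W over [I-1,I-2,II-1,II-2,II-3,II-4,III-1,III-2,III-3]: 49 consistent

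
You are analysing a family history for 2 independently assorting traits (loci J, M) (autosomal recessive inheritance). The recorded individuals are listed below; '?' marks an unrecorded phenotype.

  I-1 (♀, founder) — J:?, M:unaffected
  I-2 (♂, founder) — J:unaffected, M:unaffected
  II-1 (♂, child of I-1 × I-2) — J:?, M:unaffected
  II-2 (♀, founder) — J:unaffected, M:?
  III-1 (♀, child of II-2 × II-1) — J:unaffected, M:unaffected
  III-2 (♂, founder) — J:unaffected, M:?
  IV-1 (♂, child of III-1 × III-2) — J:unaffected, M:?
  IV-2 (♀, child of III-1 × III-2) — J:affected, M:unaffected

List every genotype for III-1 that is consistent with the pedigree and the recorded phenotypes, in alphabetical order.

J/I-1 ? ·: JJ|Jj|jj
J/I-2 un ·: JJ|Jj
J/II-1 ? I-1×I-2: JJ|Jj|jj
J/II-2 un ·: JJ|Jj
J/III-1 un II-2×II-1: Jj
J/III-2 un ·: Jj
J/IV-1 un III-1×III-2: JJ|Jj
J/IV-2 aff III-1×III-2: jj
⇒ J over [I-1,I-2,II-1,II-2,III-1,III-2,IV-1,IV-2]: 36 consistent
M/I-1 un ·: MM|Mm
M/I-2 un ·: MM|Mm
M/II-1 un I-1×I-2: MM|Mm
M/II-2 ? ·: MM|Mm|mm
M/III-1 un II-2×II-1: MM|Mm
M/III-2 ? ·: MM|Mm|mm
M/IV-1 ? III-1×III-2: MM|Mm|mm
M/IV-2 un III-1×III-2: MM|Mm
⇒ M over [I-1,I-2,II-1,II-2,III-1,III-2,IV-1,IV-2]: 288 consistent

III-1 ∈ {Jj MM, Jj Mm}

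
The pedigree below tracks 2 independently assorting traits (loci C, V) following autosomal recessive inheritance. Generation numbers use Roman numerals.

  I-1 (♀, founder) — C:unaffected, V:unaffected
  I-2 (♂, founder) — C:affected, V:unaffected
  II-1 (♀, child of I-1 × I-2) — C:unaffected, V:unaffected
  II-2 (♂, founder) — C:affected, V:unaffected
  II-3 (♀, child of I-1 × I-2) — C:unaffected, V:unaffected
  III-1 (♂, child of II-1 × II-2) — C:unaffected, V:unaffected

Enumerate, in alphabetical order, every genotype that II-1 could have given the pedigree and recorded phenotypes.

C/I-1 un ·: CC|Cc
C/I-2 aff ·: cc
C/II-1 un I-1×I-2: Cc
C/II-2 aff ·: cc
C/II-3 un I-1×I-2: Cc
C/III-1 un II-1×II-2: Cc
⇒ C over [I-1,I-2,II-1,II-2,II-3,III-1]: 2 consistent
V/I-1 un ·: VV|Vv
V/I-2 un ·: VV|Vv
V/II-1 un I-1×I-2: VV|Vv
V/II-2 un ·: VV|Vv
V/II-3 un I-1×I-2: VV|Vv
V/III-1 un II-1×II-2: VV|Vv
⇒ V over [I-1,I-2,II-1,II-2,II-3,III-1]: 45 consistent

II-1 ∈ {Cc VV, Cc Vv}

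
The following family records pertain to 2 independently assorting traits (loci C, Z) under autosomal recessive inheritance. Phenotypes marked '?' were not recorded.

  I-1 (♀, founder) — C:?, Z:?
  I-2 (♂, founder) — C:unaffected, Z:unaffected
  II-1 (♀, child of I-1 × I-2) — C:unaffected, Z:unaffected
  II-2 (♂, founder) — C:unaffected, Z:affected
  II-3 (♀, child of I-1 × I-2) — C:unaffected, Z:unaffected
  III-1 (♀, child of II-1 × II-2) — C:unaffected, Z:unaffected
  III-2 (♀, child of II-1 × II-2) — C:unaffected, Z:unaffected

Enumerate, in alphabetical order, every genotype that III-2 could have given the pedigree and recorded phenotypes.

III-2 ∈ {CC Zz, Cc Zz}

C/I-1 ? ·: CC|Cc|cc
C/I-2 un ·: CC|Cc
C/II-1 un I-1×I-2: CC|Cc
C/II-2 un ·: CC|Cc
C/II-3 un I-1×I-2: CC|Cc
C/III-1 un II-1×II-2: CC|Cc
C/III-2 un II-1×II-2: CC|Cc
⇒ C over [I-1,I-2,II-1,II-2,II-3,III-1,III-2]: 99 consistent
Z/I-1 ? ·: ZZ|Zz|zz
Z/I-2 un ·: ZZ|Zz
Z/II-1 un I-1×I-2: ZZ|Zz
Z/II-2 aff ·: zz
Z/II-3 un I-1×I-2: ZZ|Zz
Z/III-1 un II-1×II-2: Zz
Z/III-2 un II-1×II-2: Zz
⇒ Z over [I-1,I-2,II-1,II-2,II-3,III-1,III-2]: 15 consistent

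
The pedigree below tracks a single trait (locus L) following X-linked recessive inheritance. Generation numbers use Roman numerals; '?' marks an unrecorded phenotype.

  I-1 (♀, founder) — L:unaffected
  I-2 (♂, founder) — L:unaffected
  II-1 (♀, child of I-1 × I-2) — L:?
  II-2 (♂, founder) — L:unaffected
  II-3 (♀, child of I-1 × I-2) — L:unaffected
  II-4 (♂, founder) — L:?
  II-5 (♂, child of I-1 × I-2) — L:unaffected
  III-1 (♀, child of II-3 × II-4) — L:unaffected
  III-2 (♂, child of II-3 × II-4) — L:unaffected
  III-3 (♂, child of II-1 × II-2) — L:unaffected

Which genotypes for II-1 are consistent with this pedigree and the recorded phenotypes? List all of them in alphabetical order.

II-1 ∈ {X^LX^L, X^LX^l}

L/I-1 un ·: X^LX^L|X^LX^l
L/I-2 un ·: X^LY
L/II-1 ? I-1×I-2: X^LX^L|X^LX^l
L/II-2 un ·: X^LY
L/II-3 un I-1×I-2: X^LX^L|X^LX^l
L/II-4 ? ·: X^LY|X^lY
L/II-5 un I-1×I-2: X^LY
L/III-1 un II-3×II-4: X^LX^L|X^LX^l
L/III-2 un II-3×II-4: X^LY
L/III-3 un II-1×II-2: X^LY
⇒ L over [I-1,I-2,II-1,II-2,II-3,II-4,II-5,III-1,III-2,III-3]: 12 consistent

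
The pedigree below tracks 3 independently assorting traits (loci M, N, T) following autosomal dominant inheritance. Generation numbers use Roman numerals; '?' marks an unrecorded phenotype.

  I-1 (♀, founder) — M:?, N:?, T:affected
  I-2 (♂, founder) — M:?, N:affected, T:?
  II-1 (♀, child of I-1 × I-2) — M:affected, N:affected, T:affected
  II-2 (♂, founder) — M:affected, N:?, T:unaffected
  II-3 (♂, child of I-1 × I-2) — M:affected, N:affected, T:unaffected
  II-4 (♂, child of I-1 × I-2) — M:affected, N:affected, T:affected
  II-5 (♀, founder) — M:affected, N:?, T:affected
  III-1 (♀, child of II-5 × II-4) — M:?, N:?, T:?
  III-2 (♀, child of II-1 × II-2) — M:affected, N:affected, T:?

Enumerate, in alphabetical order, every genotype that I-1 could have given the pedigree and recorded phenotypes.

I-1 ∈ {MM NN Tt, MM Nn Tt, MM nn Tt, Mm NN Tt, Mm Nn Tt, Mm nn Tt, mm NN Tt, mm Nn Tt, mm nn Tt}

M/I-1 ? ·: mm|Mm|MM
M/I-2 ? ·: mm|Mm|MM
M/II-1 aff I-1×I-2: Mm|MM
M/II-2 aff ·: Mm|MM
M/II-3 aff I-1×I-2: Mm|MM
M/II-4 aff I-1×I-2: Mm|MM
M/II-5 aff ·: Mm|MM
M/III-1 ? II-5×II-4: mm|Mm|MM
M/III-2 aff II-1×II-2: Mm|MM
⇒ M over [I-1,I-2,II-1,II-2,II-3,II-4,II-5,III-1,III-2]: 425 consistent
N/I-1 ? ·: nn|Nn|NN
N/I-2 aff ·: Nn|NN
N/II-1 aff I-1×I-2: Nn|NN
N/II-2 ? ·: nn|Nn|NN
N/II-3 aff I-1×I-2: Nn|NN
N/II-4 aff I-1×I-2: Nn|NN
N/II-5 ? ·: nn|Nn|NN
N/III-1 ? II-5×II-4: nn|Nn|NN
N/III-2 aff II-1×II-2: Nn|NN
⇒ N over [I-1,I-2,II-1,II-2,II-3,II-4,II-5,III-1,III-2]: 680 consistent
T/I-1 aff ·: Tt
T/I-2 ? ·: tt|Tt
T/II-1 aff I-1×I-2: Tt|TT
T/II-2 un ·: tt
T/II-3 un I-1×I-2: tt
T/II-4 aff I-1×I-2: Tt|TT
T/II-5 aff ·: Tt|TT
T/III-1 ? II-5×II-4: tt|Tt|TT
T/III-2 ? II-1×II-2: tt|Tt
⇒ T over [I-1,I-2,II-1,II-2,II-3,II-4,II-5,III-1,III-2]: 34 consistent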